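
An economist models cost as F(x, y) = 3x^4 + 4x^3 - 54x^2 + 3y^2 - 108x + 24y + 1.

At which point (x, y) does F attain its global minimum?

(3, -4)

F(x,y) separates as P(x) + Q(y) + 1, so its minimum is min P + min Q + 1.
P'(x) = 12(x - 3)(x + 1)(x + 3) vanishes at x ∈ {-3, -1, 3}; Q'(y) = 6y + 24 vanishes at y ∈ {-4}.
Local minima of P (where P''>0): P(-3)=-27, P(3)=-459. Local minima of Q: Q(-4)=-48.
So the global minimum of F is P(3) + Q(-4) + 1 = -459 − 48 + 1 = -506, attained at (3, -4).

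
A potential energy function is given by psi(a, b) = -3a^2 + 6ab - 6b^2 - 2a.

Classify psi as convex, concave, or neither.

psi is quadratic, so its Hessian is the constant matrix H = [[-6, 6], [6, -12]].
det(H) = 36, tr(H) = -18.
det(H) > 0 and tr(H) < 0, so H is negative definite everywhere: concave.

concave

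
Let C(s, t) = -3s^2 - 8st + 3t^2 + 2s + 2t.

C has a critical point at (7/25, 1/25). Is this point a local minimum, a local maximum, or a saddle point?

The Hessian of C is constant: H = [[-6, -8], [-8, 6]].
det(H) = (-6)·6 − (-8)² = -100.
Since det(H) < 0, H is indefinite and the critical point is a saddle point.

saddle point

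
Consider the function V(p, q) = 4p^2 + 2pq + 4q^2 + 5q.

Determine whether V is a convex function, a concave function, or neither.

convex

V is quadratic, so its Hessian is the constant matrix H = [[8, 2], [2, 8]].
det(H) = 60, tr(H) = 16.
det(H) > 0 and tr(H) > 0, so H is positive definite everywhere: convex.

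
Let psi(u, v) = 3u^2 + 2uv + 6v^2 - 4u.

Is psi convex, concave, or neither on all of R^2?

psi is quadratic, so its Hessian is the constant matrix H = [[6, 2], [2, 12]].
det(H) = 68, tr(H) = 18.
det(H) > 0 and tr(H) > 0, so H is positive definite everywhere: convex.

convex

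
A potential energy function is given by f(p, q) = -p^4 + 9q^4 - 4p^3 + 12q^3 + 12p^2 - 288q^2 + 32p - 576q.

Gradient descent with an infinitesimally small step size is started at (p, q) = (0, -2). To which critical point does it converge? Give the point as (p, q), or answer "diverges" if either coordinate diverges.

f is separable, so gradient descent decouples: p follows -∂f/∂p, q follows -∂f/∂q.
∂f/∂p = -4(p - 2)(p + 1)(p + 4); at p=0 this is 32, so p decreases.
∂f/∂q = 36(q - 4)(q + 1)(q + 4); at q=-2 this is 432, so q decreases.
p converges to its nearest critical value -1 (a local min of the p-part); q converges to -4. The iterate converges to (-1, -4).

(-1, -4)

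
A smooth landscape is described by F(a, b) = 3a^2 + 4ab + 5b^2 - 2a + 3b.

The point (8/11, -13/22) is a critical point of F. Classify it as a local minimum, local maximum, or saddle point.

The Hessian of F is constant: H = [[6, 4], [4, 10]].
det(H) = 6·10 − 4² = 44.
det(H) > 0 and tr(H) = 16 > 0, so H is positive definite and the point is a local minimum.

local minimum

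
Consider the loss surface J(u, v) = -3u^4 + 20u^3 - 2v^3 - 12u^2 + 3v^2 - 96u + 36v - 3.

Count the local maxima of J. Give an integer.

J separates as a function of u plus a function of v, so ∇J=0 decouples.
∂J/∂u = -12(u - 4)(u - 2)(u + 1) = 0 at u ∈ {-1, 2, 4}; ∂J/∂v = -6(v - 3)(v + 2) = 0 at v ∈ {-2, 3}.
The Hessian is diagonal: diag(J_uu, J_vv). Second derivatives: J_uu(-1)=-180, J_uu(2)=72, J_uu(4)=-120; J_vv(-2)=30, J_vv(3)=-30.
Local maxima occur where both diagonal entries negative: (-1, 3), (4, 3). Count: 2.

2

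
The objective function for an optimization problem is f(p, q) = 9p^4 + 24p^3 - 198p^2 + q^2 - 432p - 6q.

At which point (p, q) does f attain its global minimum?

(3, 3)

f(p,q) separates as A(p) + B(q), so its minimum is min A + min B.
A'(p) = 36(p - 3)(p + 1)(p + 4) vanishes at p ∈ {-4, -1, 3}; B'(q) = 2q - 6 vanishes at q ∈ {3}.
Local minima of A (where A''>0): A(-4)=-672, A(3)=-1701. Local minima of B: B(3)=-9.
So the global minimum of f is A(3) + B(3) = -1701 − 9 = -1710, attained at (3, 3).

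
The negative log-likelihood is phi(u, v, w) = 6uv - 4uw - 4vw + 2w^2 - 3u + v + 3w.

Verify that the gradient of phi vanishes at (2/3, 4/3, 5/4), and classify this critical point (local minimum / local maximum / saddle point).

saddle point

∇phi = (6v - 4w - 3, 6u - 4w + 1, -4u - 4v + 4w + 3); substituting (2/3, 4/3, 5/4) gives ∇phi = (0, 0, 0), so (2/3, 4/3, 5/4) is indeed a critical point.
The Hessian is constant: H = [[0, 6, -4], [6, 0, -4], [-4, -4, 4]].
Leading principal minors: Δ₁ = 0, Δ₂ = -36, Δ₃ = 48.
The minors fit neither the all-positive nor the alternating-sign pattern, so H is indefinite: a saddle point.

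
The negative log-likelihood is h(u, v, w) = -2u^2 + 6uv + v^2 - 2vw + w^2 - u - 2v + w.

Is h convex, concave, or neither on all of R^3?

h is quadratic, so its Hessian is the constant matrix H = [[-4, 6, 0], [6, 2, -2], [0, -2, 2]].
Leading principal minors: -4, -44, -72.
Neither pattern holds ⇒ H is indefinite ⇒ neither convex nor concave.

neither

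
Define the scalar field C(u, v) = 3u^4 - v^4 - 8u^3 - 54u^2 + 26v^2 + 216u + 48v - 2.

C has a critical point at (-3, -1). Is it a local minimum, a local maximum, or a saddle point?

local minimum

The mixed partial ∂²C/∂u∂v is 0, so the Hessian at any point is diag(C_uu, C_vv) = diag(12(3u^2 - 4u - 9), 4(-3v^2 + 13)).
At (-3, -1): H = diag(360, 40).
Both eigenvalues are positive, so H is positive definite: a local minimum.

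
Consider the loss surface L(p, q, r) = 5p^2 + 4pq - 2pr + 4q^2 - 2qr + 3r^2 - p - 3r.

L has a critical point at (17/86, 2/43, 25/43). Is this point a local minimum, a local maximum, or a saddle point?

local minimum

The Hessian is constant: H = [[10, 4, -2], [4, 8, -2], [-2, -2, 6]].
Leading principal minors: Δ₁ = 10, Δ₂ = 64, Δ₃ = 344.
All leading minors are positive, so H is positive definite: a local minimum.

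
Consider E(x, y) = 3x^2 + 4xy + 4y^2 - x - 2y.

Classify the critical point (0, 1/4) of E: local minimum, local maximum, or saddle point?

local minimum

The Hessian of E is constant: H = [[6, 4], [4, 8]].
det(H) = 6·8 − 4² = 32.
det(H) > 0 and tr(H) = 14 > 0, so H is positive definite and the point is a local minimum.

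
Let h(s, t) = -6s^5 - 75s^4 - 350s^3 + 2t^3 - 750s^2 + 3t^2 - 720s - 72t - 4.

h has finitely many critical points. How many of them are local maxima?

h separates as a function of s plus a function of t, so ∇h=0 decouples.
∂h/∂s = -30(s + 1)(s + 2)(s + 3)(s + 4) = 0 at s ∈ {-4, -3, -2, -1}; ∂h/∂t = 6(t - 3)(t + 4) = 0 at t ∈ {-4, 3}.
The Hessian is diagonal: diag(h_ss, h_tt). Second derivatives: h_ss(-4)=180, h_ss(-3)=-60, h_ss(-2)=60, h_ss(-1)=-180; h_tt(-4)=-42, h_tt(3)=42.
Local maxima occur where both diagonal entries negative: (-3, -4), (-1, -4). Count: 2.

2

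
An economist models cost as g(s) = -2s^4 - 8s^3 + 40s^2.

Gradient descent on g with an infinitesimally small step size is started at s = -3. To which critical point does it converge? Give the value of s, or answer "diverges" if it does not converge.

g'(s) = -8s(s - 2)(s + 5), so g'(-3) = -240.
Gradient descent moves in the -g' direction, i.e. s is increasing.
The nearest critical point in that direction is s = 0, where g'' = 80 > 0 (a local minimum). The iterate converges there.

0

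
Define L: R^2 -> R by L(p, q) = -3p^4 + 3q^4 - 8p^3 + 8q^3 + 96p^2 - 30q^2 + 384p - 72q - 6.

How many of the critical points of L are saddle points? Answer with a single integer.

5

L separates as a function of p plus a function of q, so ∇L=0 decouples.
∂L/∂p = -12(p - 4)(p + 2)(p + 4) = 0 at p ∈ {-4, -2, 4}; ∂L/∂q = 12(q - 2)(q + 1)(q + 3) = 0 at q ∈ {-3, -1, 2}.
The Hessian is diagonal: diag(L_pp, L_qq). Second derivatives: L_pp(-4)=-192, L_pp(-2)=144, L_pp(4)=-576; L_qq(-3)=120, L_qq(-1)=-72, L_qq(2)=180.
Saddle points occur where the two diagonal entries have opposite signs: (-4, -3), (-4, 2), (-2, -1), (4, -3), (4, 2). Count: 5.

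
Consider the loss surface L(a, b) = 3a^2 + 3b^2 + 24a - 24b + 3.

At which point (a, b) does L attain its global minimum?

L(a,b) separates as P(a) + Q(b) + 3, so its minimum is min P + min Q + 3.
P'(a) = 6a + 24 vanishes at a ∈ {-4}; Q'(b) = 6b - 24 vanishes at b ∈ {4}.
Local minima of P (where P''>0): P(-4)=-48. Local minima of Q: Q(4)=-48.
So the global minimum of L is P(-4) + Q(4) + 3 = -48 − 48 + 3 = -93, attained at (-4, 4).

(-4, 4)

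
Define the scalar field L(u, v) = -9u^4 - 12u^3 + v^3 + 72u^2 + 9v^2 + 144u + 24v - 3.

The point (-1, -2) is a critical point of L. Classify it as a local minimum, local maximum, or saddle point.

The mixed partial ∂²L/∂u∂v is 0, so the Hessian at any point is diag(L_uu, L_vv) = diag(36(-3u^2 - 2u + 4), 6(v + 3)).
At (-1, -2): H = diag(108, 6).
Both eigenvalues are positive, so H is positive definite: a local minimum.

local minimum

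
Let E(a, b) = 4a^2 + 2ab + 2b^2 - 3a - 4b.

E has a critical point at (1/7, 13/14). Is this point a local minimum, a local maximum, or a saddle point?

local minimum

The Hessian of E is constant: H = [[8, 2], [2, 4]].
det(H) = 8·4 − 2² = 28.
det(H) > 0 and tr(H) = 12 > 0, so H is positive definite and the point is a local minimum.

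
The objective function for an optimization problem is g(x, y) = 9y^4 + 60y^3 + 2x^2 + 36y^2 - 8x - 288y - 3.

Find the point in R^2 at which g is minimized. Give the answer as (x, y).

(2, 1)

g(x,y) separates as P(x) + Q(y) − 3, so its minimum is min P + min Q − 3.
P'(x) = 4x - 8 vanishes at x ∈ {2}; Q'(y) = 36(y - 1)(y + 2)(y + 4) vanishes at y ∈ {-4, -2, 1}.
Local minima of P (where P''>0): P(2)=-8. Local minima of Q: Q(-4)=192, Q(1)=-183.
So the global minimum of g is P(2) + Q(1) − 3 = -8 − 183 − 3 = -194, attained at (2, 1).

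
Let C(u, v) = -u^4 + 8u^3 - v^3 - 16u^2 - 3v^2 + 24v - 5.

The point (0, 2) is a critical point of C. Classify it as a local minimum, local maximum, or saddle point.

The mixed partial ∂²C/∂u∂v is 0, so the Hessian at any point is diag(C_uu, C_vv) = diag(4(-3u^2 + 12u - 8), -6(v + 1)).
At (0, 2): H = diag(-32, -18).
Both eigenvalues are negative, so H is negative definite: a local maximum.

local maximum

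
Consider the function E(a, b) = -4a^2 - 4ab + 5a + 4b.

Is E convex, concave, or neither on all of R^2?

E is quadratic, so its Hessian is the constant matrix H = [[-8, -4], [-4, 0]].
det(H) = -16, tr(H) = -8.
det(H) < 0, so H is indefinite: neither convex nor concave.

neither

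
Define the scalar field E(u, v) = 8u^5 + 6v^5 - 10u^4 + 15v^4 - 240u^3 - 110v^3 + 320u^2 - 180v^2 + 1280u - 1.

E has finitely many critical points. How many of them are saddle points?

E separates as a function of u plus a function of v, so ∇E=0 decouples.
∂E/∂u = 40(u - 4)(u - 2)(u + 1)(u + 4) = 0 at u ∈ {-4, -1, 2, 4}; ∂E/∂v = 30v(v - 3)(v + 1)(v + 4) = 0 at v ∈ {-4, -1, 0, 3}.
The Hessian is diagonal: diag(E_uu, E_vv). Second derivatives: E_uu(-4)=-5760, E_uu(-1)=1800, E_uu(2)=-1440, E_uu(4)=3200; E_vv(-4)=-2520, E_vv(-1)=360, E_vv(0)=-360, E_vv(3)=2520.
Saddle points occur where the two diagonal entries have opposite signs: (-4, -1), (-4, 3), (-1, -4), (-1, 0), (2, -1), (2, 3), (4, -4), (4, 0). Count: 8.

8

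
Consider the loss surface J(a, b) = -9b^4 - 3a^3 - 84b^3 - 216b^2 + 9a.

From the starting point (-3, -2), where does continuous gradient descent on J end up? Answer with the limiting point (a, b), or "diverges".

J is separable, so gradient descent decouples: a follows -∂J/∂a, b follows -∂J/∂b.
∂J/∂a = -9(a - 1)(a + 1); at a=-3 this is -72, so a increases.
∂J/∂b = -36b(b + 3)(b + 4); at b=-2 this is 144, so b decreases.
a converges to its nearest critical value -1 (a local min of the a-part); b converges to -3. The iterate converges to (-1, -3).

(-1, -3)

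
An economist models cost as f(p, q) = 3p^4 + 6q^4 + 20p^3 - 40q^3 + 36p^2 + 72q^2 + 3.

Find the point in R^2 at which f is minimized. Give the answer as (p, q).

f(p,q) separates as A(p) + B(q) + 3, so its minimum is min A + min B + 3.
A'(p) = 12p(p + 2)(p + 3) vanishes at p ∈ {-3, -2, 0}; B'(q) = 24q(q - 3)(q - 2) vanishes at q ∈ {0, 2, 3}.
Local minima of A (where A''>0): A(-3)=27, A(0)=0. Local minima of B: B(0)=0, B(3)=54.
So the global minimum of f is A(0) + B(0) + 3 = 0 + 0 + 3 = 3, attained at (0, 0).

(0, 0)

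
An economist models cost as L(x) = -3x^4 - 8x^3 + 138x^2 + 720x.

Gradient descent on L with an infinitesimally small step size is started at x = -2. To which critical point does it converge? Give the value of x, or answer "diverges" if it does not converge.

-3

L'(x) = -12(x - 5)(x + 3)(x + 4), so L'(-2) = 168.
Gradient descent moves in the -L' direction, i.e. x is decreasing.
The nearest critical point in that direction is x = -3, where L'' = 96 > 0 (a local minimum). The iterate converges there.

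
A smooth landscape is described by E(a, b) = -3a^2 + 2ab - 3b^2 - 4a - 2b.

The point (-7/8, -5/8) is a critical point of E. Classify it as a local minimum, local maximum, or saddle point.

The Hessian of E is constant: H = [[-6, 2], [2, -6]].
det(H) = (-6)·(-6) − 2² = 32.
det(H) > 0 and tr(H) = -12 < 0, so H is negative definite and the point is a local maximum.

local maximum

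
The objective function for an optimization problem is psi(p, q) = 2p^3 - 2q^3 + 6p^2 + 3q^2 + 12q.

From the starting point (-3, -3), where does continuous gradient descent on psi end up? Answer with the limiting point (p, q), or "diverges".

psi is separable, so gradient descent decouples: p follows -∂psi/∂p, q follows -∂psi/∂q.
∂psi/∂p = 6p(p + 2); at p=-3 this is 18, so p decreases.
∂psi/∂q = -6(q - 2)(q + 1); at q=-3 this is -60, so q increases.
The p-coordinate has no critical point in that direction and runs off to infinity.

diverges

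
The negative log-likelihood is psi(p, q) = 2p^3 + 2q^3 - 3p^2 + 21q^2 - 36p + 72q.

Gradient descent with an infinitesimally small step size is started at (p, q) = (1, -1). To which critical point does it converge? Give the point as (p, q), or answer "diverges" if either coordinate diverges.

(3, -3)

psi is separable, so gradient descent decouples: p follows -∂psi/∂p, q follows -∂psi/∂q.
∂psi/∂p = 6(p - 3)(p + 2); at p=1 this is -36, so p increases.
∂psi/∂q = 6(q + 3)(q + 4); at q=-1 this is 36, so q decreases.
p converges to its nearest critical value 3 (a local min of the p-part); q converges to -3. The iterate converges to (3, -3).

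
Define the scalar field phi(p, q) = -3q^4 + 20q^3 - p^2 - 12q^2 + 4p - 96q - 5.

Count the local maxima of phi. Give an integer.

2

phi separates as a function of p plus a function of q, so ∇phi=0 decouples.
∂phi/∂p = -2(p - 2) = 0 at p ∈ {2}; ∂phi/∂q = -12(q - 4)(q - 2)(q + 1) = 0 at q ∈ {-1, 2, 4}.
The Hessian is diagonal: diag(phi_pp, phi_qq). Second derivatives: phi_pp(2)=-2; phi_qq(-1)=-180, phi_qq(2)=72, phi_qq(4)=-120.
Local maxima occur where both diagonal entries negative: (2, -1), (2, 4). Count: 2.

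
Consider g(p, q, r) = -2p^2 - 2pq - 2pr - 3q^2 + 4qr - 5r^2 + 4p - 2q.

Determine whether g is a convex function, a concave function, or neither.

g is quadratic, so its Hessian is the constant matrix H = [[-4, -2, -2], [-2, -6, 4], [-2, 4, -10]].
Leading principal minors: -4, 20, -80.
Signs alternate −, +, − ⇒ H ≺ 0 ⇒ concave.

concave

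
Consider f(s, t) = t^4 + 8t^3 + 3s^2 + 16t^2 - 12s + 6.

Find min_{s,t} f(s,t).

f(s,t) separates as P(s) + Q(t) + 6, so its minimum is min P + min Q + 6.
P'(s) = 6s - 12 vanishes at s ∈ {2}; Q'(t) = 4t(t + 2)(t + 4) vanishes at t ∈ {-4, -2, 0}.
Local minima of P (where P''>0): P(2)=-12. Local minima of Q: Q(-4)=0, Q(0)=0.
So the global minimum of f is P(2) + Q(-4) + 6 = -12 + 0 + 6 = -6, attained at (2, -4).

-6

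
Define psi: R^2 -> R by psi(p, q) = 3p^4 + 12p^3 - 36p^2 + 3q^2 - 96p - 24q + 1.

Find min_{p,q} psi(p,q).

-239

psi(p,q) separates as A(p) + B(q) + 1, so its minimum is min A + min B + 1.
A'(p) = 12(p - 2)(p + 1)(p + 4) vanishes at p ∈ {-4, -1, 2}; B'(q) = 6q - 24 vanishes at q ∈ {4}.
Local minima of A (where A''>0): A(-4)=-192, A(2)=-192. Local minima of B: B(4)=-48.
So the global minimum of psi is A(-4) + B(4) + 1 = -192 − 48 + 1 = -239, attained at (-4, 4).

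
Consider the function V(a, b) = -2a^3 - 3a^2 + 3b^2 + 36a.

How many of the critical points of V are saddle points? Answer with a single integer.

V separates as a function of a plus a function of b, so ∇V=0 decouples.
∂V/∂a = -6(a - 2)(a + 3) = 0 at a ∈ {-3, 2}; ∂V/∂b = 6b = 0 at b ∈ {0}.
The Hessian is diagonal: diag(V_aa, V_bb). Second derivatives: V_aa(-3)=30, V_aa(2)=-30; V_bb(0)=6.
Saddle points occur where the two diagonal entries have opposite signs: (2, 0). Count: 1.

1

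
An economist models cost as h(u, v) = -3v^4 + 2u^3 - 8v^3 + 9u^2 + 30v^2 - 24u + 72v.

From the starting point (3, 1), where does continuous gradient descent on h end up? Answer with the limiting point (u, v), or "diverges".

h is separable, so gradient descent decouples: u follows -∂h/∂u, v follows -∂h/∂v.
∂h/∂u = 6(u - 1)(u + 4); at u=3 this is 84, so u decreases.
∂h/∂v = -12(v - 2)(v + 1)(v + 3); at v=1 this is 96, so v decreases.
u converges to its nearest critical value 1 (a local min of the u-part); v converges to -1. The iterate converges to (1, -1).

(1, -1)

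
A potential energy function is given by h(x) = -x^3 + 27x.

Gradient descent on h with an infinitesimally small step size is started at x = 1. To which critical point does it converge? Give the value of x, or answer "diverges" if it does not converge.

-3

h'(x) = -3(x - 3)(x + 3), so h'(1) = 24.
Gradient descent moves in the -h' direction, i.e. x is decreasing.
The nearest critical point in that direction is x = -3, where h'' = 18 > 0 (a local minimum). The iterate converges there.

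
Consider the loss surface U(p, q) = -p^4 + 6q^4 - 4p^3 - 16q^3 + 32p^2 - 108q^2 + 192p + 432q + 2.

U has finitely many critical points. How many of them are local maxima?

U separates as a function of p plus a function of q, so ∇U=0 decouples.
∂U/∂p = -4(p - 4)(p + 3)(p + 4) = 0 at p ∈ {-4, -3, 4}; ∂U/∂q = 24(q - 3)(q - 2)(q + 3) = 0 at q ∈ {-3, 2, 3}.
The Hessian is diagonal: diag(U_pp, U_qq). Second derivatives: U_pp(-4)=-32, U_pp(-3)=28, U_pp(4)=-224; U_qq(-3)=720, U_qq(2)=-120, U_qq(3)=144.
Local maxima occur where both diagonal entries negative: (-4, 2), (4, 2). Count: 2.

2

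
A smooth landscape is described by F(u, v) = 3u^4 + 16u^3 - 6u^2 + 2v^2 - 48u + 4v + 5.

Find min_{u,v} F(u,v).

-157

F(u,v) separates as P(u) + Q(v) + 5, so its minimum is min P + min Q + 5.
P'(u) = 12(u - 1)(u + 1)(u + 4) vanishes at u ∈ {-4, -1, 1}; Q'(v) = 4v + 4 vanishes at v ∈ {-1}.
Local minima of P (where P''>0): P(-4)=-160, P(1)=-35. Local minima of Q: Q(-1)=-2.
So the global minimum of F is P(-4) + Q(-1) + 5 = -160 − 2 + 5 = -157, attained at (-4, -1).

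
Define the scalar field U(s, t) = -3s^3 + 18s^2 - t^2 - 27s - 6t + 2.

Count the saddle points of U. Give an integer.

U separates as a function of s plus a function of t, so ∇U=0 decouples.
∂U/∂s = -9(s - 3)(s - 1) = 0 at s ∈ {1, 3}; ∂U/∂t = -2(t + 3) = 0 at t ∈ {-3}.
The Hessian is diagonal: diag(U_ss, U_tt). Second derivatives: U_ss(1)=18, U_ss(3)=-18; U_tt(-3)=-2.
Saddle points occur where the two diagonal entries have opposite signs: (1, -3). Count: 1.

1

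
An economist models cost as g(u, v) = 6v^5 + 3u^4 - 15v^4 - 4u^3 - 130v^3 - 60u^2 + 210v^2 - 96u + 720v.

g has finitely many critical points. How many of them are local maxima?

g separates as a function of u plus a function of v, so ∇g=0 decouples.
∂g/∂u = 12(u - 4)(u + 1)(u + 2) = 0 at u ∈ {-2, -1, 4}; ∂g/∂v = 30(v - 4)(v - 2)(v + 1)(v + 3) = 0 at v ∈ {-3, -1, 2, 4}.
The Hessian is diagonal: diag(g_uu, g_vv). Second derivatives: g_uu(-2)=72, g_uu(-1)=-60, g_uu(4)=360; g_vv(-3)=-2100, g_vv(-1)=900, g_vv(2)=-900, g_vv(4)=2100.
Local maxima occur where both diagonal entries negative: (-1, -3), (-1, 2). Count: 2.

2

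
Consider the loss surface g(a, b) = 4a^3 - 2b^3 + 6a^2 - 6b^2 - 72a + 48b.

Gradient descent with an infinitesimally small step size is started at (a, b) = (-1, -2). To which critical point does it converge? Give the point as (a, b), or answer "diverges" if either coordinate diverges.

(2, -4)

g is separable, so gradient descent decouples: a follows -∂g/∂a, b follows -∂g/∂b.
∂g/∂a = 12(a - 2)(a + 3); at a=-1 this is -72, so a increases.
∂g/∂b = -6(b - 2)(b + 4); at b=-2 this is 48, so b decreases.
a converges to its nearest critical value 2 (a local min of the a-part); b converges to -4. The iterate converges to (2, -4).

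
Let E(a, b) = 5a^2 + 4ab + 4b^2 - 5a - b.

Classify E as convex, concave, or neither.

convex

E is quadratic, so its Hessian is the constant matrix H = [[10, 4], [4, 8]].
det(H) = 64, tr(H) = 18.
det(H) > 0 and tr(H) > 0, so H is positive definite everywhere: convex.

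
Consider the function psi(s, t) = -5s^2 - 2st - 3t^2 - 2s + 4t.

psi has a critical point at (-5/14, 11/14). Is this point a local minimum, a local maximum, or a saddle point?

The Hessian of psi is constant: H = [[-10, -2], [-2, -6]].
det(H) = (-10)·(-6) − (-2)² = 56.
det(H) > 0 and tr(H) = -16 < 0, so H is negative definite and the point is a local maximum.

local maximum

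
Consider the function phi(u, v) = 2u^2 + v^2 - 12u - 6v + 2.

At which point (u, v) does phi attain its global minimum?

phi(u,v) separates as P(u) + Q(v) + 2, so its minimum is min P + min Q + 2.
P'(u) = 4u - 12 vanishes at u ∈ {3}; Q'(v) = 2v - 6 vanishes at v ∈ {3}.
Local minima of P (where P''>0): P(3)=-18. Local minima of Q: Q(3)=-9.
So the global minimum of phi is P(3) + Q(3) + 2 = -18 − 9 + 2 = -25, attained at (3, 3).

(3, 3)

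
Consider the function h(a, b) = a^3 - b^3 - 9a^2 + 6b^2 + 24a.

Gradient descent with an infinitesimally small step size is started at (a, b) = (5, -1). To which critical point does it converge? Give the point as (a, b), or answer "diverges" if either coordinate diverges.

(4, 0)

h is separable, so gradient descent decouples: a follows -∂h/∂a, b follows -∂h/∂b.
∂h/∂a = 3(a - 4)(a - 2); at a=5 this is 9, so a decreases.
∂h/∂b = -3b(b - 4); at b=-1 this is -15, so b increases.
a converges to its nearest critical value 4 (a local min of the a-part); b converges to 0. The iterate converges to (4, 0).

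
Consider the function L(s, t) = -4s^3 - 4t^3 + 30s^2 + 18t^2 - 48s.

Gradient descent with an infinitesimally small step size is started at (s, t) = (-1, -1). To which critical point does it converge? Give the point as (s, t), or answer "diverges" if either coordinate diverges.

(1, 0)

L is separable, so gradient descent decouples: s follows -∂L/∂s, t follows -∂L/∂t.
∂L/∂s = -12(s - 4)(s - 1); at s=-1 this is -120, so s increases.
∂L/∂t = -12t(t - 3); at t=-1 this is -48, so t increases.
s converges to its nearest critical value 1 (a local min of the s-part); t converges to 0. The iterate converges to (1, 0).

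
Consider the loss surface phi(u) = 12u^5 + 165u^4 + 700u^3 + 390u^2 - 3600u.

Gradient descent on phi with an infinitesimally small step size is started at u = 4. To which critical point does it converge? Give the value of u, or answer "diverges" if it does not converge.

1

phi'(u) = 60(u - 1)(u + 3)(u + 4)(u + 5), so phi'(4) = 90720.
Gradient descent moves in the -phi' direction, i.e. u is decreasing.
The nearest critical point in that direction is u = 1, where phi'' = 7200 > 0 (a local minimum). The iterate converges there.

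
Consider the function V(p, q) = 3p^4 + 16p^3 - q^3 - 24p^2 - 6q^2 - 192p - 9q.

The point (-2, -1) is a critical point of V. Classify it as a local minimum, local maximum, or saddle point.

local maximum

The mixed partial ∂²V/∂p∂q is 0, so the Hessian at any point is diag(V_pp, V_qq) = diag(12(3p^2 + 8p - 4), -6(q + 2)).
At (-2, -1): H = diag(-96, -6).
Both eigenvalues are negative, so H is negative definite: a local maximum.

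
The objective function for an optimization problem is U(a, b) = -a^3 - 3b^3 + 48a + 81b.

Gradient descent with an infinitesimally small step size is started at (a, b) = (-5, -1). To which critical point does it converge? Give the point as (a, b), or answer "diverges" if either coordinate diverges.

U is separable, so gradient descent decouples: a follows -∂U/∂a, b follows -∂U/∂b.
∂U/∂a = -3(a - 4)(a + 4); at a=-5 this is -27, so a increases.
∂U/∂b = -9(b - 3)(b + 3); at b=-1 this is 72, so b decreases.
a converges to its nearest critical value -4 (a local min of the a-part); b converges to -3. The iterate converges to (-4, -3).

(-4, -3)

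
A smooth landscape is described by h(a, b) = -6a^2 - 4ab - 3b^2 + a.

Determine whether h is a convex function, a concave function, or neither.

h is quadratic, so its Hessian is the constant matrix H = [[-12, -4], [-4, -6]].
det(H) = 56, tr(H) = -18.
det(H) > 0 and tr(H) < 0, so H is negative definite everywhere: concave.

concave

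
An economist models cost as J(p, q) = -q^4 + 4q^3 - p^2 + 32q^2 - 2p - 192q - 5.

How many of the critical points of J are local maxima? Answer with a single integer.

J separates as a function of p plus a function of q, so ∇J=0 decouples.
∂J/∂p = -2(p + 1) = 0 at p ∈ {-1}; ∂J/∂q = -4(q - 4)(q - 3)(q + 4) = 0 at q ∈ {-4, 3, 4}.
The Hessian is diagonal: diag(J_pp, J_qq). Second derivatives: J_pp(-1)=-2; J_qq(-4)=-224, J_qq(3)=28, J_qq(4)=-32.
Local maxima occur where both diagonal entries negative: (-1, -4), (-1, 4). Count: 2.

2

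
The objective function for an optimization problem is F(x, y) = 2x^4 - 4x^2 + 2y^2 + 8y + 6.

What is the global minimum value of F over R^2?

F(x,y) separates as P(x) + Q(y) + 6, so its minimum is min P + min Q + 6.
P'(x) = 8x(x - 1)(x + 1) vanishes at x ∈ {-1, 0, 1}; Q'(y) = 4y + 8 vanishes at y ∈ {-2}.
Local minima of P (where P''>0): P(-1)=-2, P(1)=-2. Local minima of Q: Q(-2)=-8.
So the global minimum of F is P(-1) + Q(-2) + 6 = -2 − 8 + 6 = -4, attained at (-1, -2).

-4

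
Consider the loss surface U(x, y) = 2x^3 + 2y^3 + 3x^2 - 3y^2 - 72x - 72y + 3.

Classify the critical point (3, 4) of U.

local minimum

The mixed partial ∂²U/∂x∂y is 0, so the Hessian at any point is diag(U_xx, U_yy) = diag(6(2x + 1), 6(2y - 1)).
At (3, 4): H = diag(42, 42).
Both eigenvalues are positive, so H is positive definite: a local minimum.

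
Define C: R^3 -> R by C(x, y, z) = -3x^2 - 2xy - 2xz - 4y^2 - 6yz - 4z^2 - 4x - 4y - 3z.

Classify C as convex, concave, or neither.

C is quadratic, so its Hessian is the constant matrix H = [[-6, -2, -2], [-2, -8, -6], [-2, -6, -8]].
Leading principal minors: -6, 44, -152.
Signs alternate −, +, − ⇒ H ≺ 0 ⇒ concave.

concave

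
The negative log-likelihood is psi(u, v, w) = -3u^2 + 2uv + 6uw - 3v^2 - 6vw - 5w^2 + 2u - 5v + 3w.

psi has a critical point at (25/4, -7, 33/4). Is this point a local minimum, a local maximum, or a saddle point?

The Hessian is constant: H = [[-6, 2, 6], [2, -6, -6], [6, -6, -10]].
Leading principal minors: Δ₁ = -6, Δ₂ = 32, Δ₃ = -32.
The minors alternate sign starting negative (−, +, −), so H is negative definite: a local maximum.

local maximum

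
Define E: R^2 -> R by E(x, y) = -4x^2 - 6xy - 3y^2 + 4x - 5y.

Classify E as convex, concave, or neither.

E is quadratic, so its Hessian is the constant matrix H = [[-8, -6], [-6, -6]].
det(H) = 12, tr(H) = -14.
det(H) > 0 and tr(H) < 0, so H is negative definite everywhere: concave.

concave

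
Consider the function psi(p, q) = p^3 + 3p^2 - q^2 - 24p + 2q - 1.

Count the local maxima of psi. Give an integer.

1

psi separates as a function of p plus a function of q, so ∇psi=0 decouples.
∂psi/∂p = 3(p - 2)(p + 4) = 0 at p ∈ {-4, 2}; ∂psi/∂q = -2(q - 1) = 0 at q ∈ {1}.
The Hessian is diagonal: diag(psi_pp, psi_qq). Second derivatives: psi_pp(-4)=-18, psi_pp(2)=18; psi_qq(1)=-2.
Local maxima occur where both diagonal entries negative: (-4, 1). Count: 1.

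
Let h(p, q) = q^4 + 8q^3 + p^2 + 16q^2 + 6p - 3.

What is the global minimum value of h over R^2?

h(p,q) separates as A(p) + B(q) − 3, so its minimum is min A + min B − 3.
A'(p) = 2p + 6 vanishes at p ∈ {-3}; B'(q) = 4q(q + 2)(q + 4) vanishes at q ∈ {-4, -2, 0}.
Local minima of A (where A''>0): A(-3)=-9. Local minima of B: B(-4)=0, B(0)=0.
So the global minimum of h is A(-3) + B(-4) − 3 = -9 + 0 − 3 = -12, attained at (-3, -4).

-12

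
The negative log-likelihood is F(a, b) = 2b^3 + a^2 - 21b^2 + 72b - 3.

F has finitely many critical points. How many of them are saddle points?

F separates as a function of a plus a function of b, so ∇F=0 decouples.
∂F/∂a = 2a = 0 at a ∈ {0}; ∂F/∂b = 6(b - 4)(b - 3) = 0 at b ∈ {3, 4}.
The Hessian is diagonal: diag(F_aa, F_bb). Second derivatives: F_aa(0)=2; F_bb(3)=-6, F_bb(4)=6.
Saddle points occur where the two diagonal entries have opposite signs: (0, 3). Count: 1.

1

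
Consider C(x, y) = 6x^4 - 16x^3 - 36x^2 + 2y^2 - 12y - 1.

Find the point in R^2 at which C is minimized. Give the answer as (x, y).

(3, 3)

C(x,y) separates as P(x) + Q(y) − 1, so its minimum is min P + min Q − 1.
P'(x) = 24x(x - 3)(x + 1) vanishes at x ∈ {-1, 0, 3}; Q'(y) = 4y - 12 vanishes at y ∈ {3}.
Local minima of P (where P''>0): P(-1)=-14, P(3)=-270. Local minima of Q: Q(3)=-18.
So the global minimum of C is P(3) + Q(3) − 1 = -270 − 18 − 1 = -289, attained at (3, 3).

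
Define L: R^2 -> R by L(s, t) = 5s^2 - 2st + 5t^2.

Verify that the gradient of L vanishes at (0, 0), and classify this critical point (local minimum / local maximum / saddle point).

local minimum

∇L = (10s - 2t, -2s + 10t); substituting (0, 0) gives ∇L = (0, 0), so (0, 0) is indeed a critical point.
The Hessian of L is constant: H = [[10, -2], [-2, 10]].
det(H) = 10·10 − (-2)² = 96.
det(H) > 0 and tr(H) = 20 > 0, so H is positive definite and the point is a local minimum.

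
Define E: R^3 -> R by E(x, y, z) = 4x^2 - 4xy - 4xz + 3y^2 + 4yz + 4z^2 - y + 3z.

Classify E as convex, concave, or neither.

E is quadratic, so its Hessian is the constant matrix H = [[8, -4, -4], [-4, 6, 4], [-4, 4, 8]].
Leading principal minors: 8, 32, 160.
All positive ⇒ H ≻ 0 ⇒ convex.

convex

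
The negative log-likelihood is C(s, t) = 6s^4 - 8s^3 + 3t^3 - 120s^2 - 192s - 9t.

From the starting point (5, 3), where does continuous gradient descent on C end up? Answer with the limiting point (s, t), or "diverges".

(4, 1)

C is separable, so gradient descent decouples: s follows -∂C/∂s, t follows -∂C/∂t.
∂C/∂s = 24(s - 4)(s + 1)(s + 2); at s=5 this is 1008, so s decreases.
∂C/∂t = 9(t - 1)(t + 1); at t=3 this is 72, so t decreases.
s converges to its nearest critical value 4 (a local min of the s-part); t converges to 1. The iterate converges to (4, 1).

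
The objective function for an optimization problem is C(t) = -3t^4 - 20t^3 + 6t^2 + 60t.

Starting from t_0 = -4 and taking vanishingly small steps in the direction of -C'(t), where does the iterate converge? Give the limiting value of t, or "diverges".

-1

C'(t) = -12(t - 1)(t + 1)(t + 5), so C'(-4) = -180.
Gradient descent moves in the -C' direction, i.e. t is increasing.
The nearest critical point in that direction is t = -1, where C'' = 96 > 0 (a local minimum). The iterate converges there.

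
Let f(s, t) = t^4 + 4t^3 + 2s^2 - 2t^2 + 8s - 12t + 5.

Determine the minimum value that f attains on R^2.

-12

f(s,t) separates as P(s) + Q(t) + 5, so its minimum is min P + min Q + 5.
P'(s) = 4s + 8 vanishes at s ∈ {-2}; Q'(t) = 4(t - 1)(t + 1)(t + 3) vanishes at t ∈ {-3, -1, 1}.
Local minima of P (where P''>0): P(-2)=-8. Local minima of Q: Q(-3)=-9, Q(1)=-9.
So the global minimum of f is P(-2) + Q(-3) + 5 = -8 − 9 + 5 = -12, attained at (-2, -3).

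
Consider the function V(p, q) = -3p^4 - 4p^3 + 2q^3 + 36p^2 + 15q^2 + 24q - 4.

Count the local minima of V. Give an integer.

1

V separates as a function of p plus a function of q, so ∇V=0 decouples.
∂V/∂p = -12p(p - 2)(p + 3) = 0 at p ∈ {-3, 0, 2}; ∂V/∂q = 6(q + 1)(q + 4) = 0 at q ∈ {-4, -1}.
The Hessian is diagonal: diag(V_pp, V_qq). Second derivatives: V_pp(-3)=-180, V_pp(0)=72, V_pp(2)=-120; V_qq(-4)=-18, V_qq(-1)=18.
Local minima occur where both diagonal entries positive: (0, -1). Count: 1.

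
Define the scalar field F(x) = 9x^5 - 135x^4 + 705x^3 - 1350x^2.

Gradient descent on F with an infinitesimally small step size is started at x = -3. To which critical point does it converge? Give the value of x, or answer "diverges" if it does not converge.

diverges

F'(x) = 45x(x - 5)(x - 4)(x - 3), so F'(-3) = 45360.
Gradient descent moves in the -F' direction, i.e. x is decreasing.
There is no critical point below x=-3, and F' keeps the same sign, so the iterate runs off to −∞.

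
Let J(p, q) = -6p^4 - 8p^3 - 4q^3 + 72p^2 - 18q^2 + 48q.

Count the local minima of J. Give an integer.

1

J separates as a function of p plus a function of q, so ∇J=0 decouples.
∂J/∂p = -24p(p - 2)(p + 3) = 0 at p ∈ {-3, 0, 2}; ∂J/∂q = -12(q - 1)(q + 4) = 0 at q ∈ {-4, 1}.
The Hessian is diagonal: diag(J_pp, J_qq). Second derivatives: J_pp(-3)=-360, J_pp(0)=144, J_pp(2)=-240; J_qq(-4)=60, J_qq(1)=-60.
Local minima occur where both diagonal entries positive: (0, -4). Count: 1.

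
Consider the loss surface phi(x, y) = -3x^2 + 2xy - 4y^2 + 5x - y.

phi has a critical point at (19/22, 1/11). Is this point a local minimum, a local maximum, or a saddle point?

local maximum

The Hessian of phi is constant: H = [[-6, 2], [2, -8]].
det(H) = (-6)·(-8) − 2² = 44.
det(H) > 0 and tr(H) = -14 < 0, so H is negative definite and the point is a local maximum.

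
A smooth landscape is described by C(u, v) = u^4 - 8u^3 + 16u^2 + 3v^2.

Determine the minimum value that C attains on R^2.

C(u,v) separates as P(u) + Q(v), so its minimum is min P + min Q.
P'(u) = 4u(u - 4)(u - 2) vanishes at u ∈ {0, 2, 4}; Q'(v) = 6v vanishes at v ∈ {0}.
Local minima of P (where P''>0): P(0)=0, P(4)=0. Local minima of Q: Q(0)=0.
So the global minimum of C is P(0) + Q(0) = 0 + 0 = 0, attained at (0, 0).

0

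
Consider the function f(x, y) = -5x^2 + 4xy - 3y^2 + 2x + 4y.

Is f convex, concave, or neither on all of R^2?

f is quadratic, so its Hessian is the constant matrix H = [[-10, 4], [4, -6]].
det(H) = 44, tr(H) = -16.
det(H) > 0 and tr(H) < 0, so H is negative definite everywhere: concave.

concave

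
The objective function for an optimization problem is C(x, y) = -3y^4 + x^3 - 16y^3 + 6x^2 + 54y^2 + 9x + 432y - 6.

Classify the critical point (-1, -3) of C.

The mixed partial ∂²C/∂x∂y is 0, so the Hessian at any point is diag(C_xx, C_yy) = diag(6(x + 2), 12(-3y^2 - 8y + 9)).
At (-1, -3): H = diag(6, 72).
Both eigenvalues are positive, so H is positive definite: a local minimum.

local minimum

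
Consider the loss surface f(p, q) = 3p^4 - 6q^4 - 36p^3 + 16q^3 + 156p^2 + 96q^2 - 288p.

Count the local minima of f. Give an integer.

2

f separates as a function of p plus a function of q, so ∇f=0 decouples.
∂f/∂p = 12(p - 4)(p - 3)(p - 2) = 0 at p ∈ {2, 3, 4}; ∂f/∂q = -24q(q - 4)(q + 2) = 0 at q ∈ {-2, 0, 4}.
The Hessian is diagonal: diag(f_pp, f_qq). Second derivatives: f_pp(2)=24, f_pp(3)=-12, f_pp(4)=24; f_qq(-2)=-288, f_qq(0)=192, f_qq(4)=-576.
Local minima occur where both diagonal entries positive: (2, 0), (4, 0). Count: 2.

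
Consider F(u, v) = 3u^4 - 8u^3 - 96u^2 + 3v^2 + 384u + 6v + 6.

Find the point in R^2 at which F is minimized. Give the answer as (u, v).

(-4, -1)

F(u,v) separates as P(u) + Q(v) + 6, so its minimum is min P + min Q + 6.
P'(u) = 12(u - 4)(u - 2)(u + 4) vanishes at u ∈ {-4, 2, 4}; Q'(v) = 6v + 6 vanishes at v ∈ {-1}.
Local minima of P (where P''>0): P(-4)=-1792, P(4)=256. Local minima of Q: Q(-1)=-3.
So the global minimum of F is P(-4) + Q(-1) + 6 = -1792 − 3 + 6 = -1789, attained at (-4, -1).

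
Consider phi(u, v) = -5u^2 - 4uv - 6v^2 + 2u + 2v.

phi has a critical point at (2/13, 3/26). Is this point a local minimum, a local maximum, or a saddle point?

The Hessian of phi is constant: H = [[-10, -4], [-4, -12]].
det(H) = (-10)·(-12) − (-4)² = 104.
det(H) > 0 and tr(H) = -22 < 0, so H is negative definite and the point is a local maximum.

local maximum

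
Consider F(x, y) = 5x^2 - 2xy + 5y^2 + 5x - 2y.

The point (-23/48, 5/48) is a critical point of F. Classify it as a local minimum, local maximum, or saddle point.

local minimum

The Hessian of F is constant: H = [[10, -2], [-2, 10]].
det(H) = 10·10 − (-2)² = 96.
det(H) > 0 and tr(H) = 20 > 0, so H is positive definite and the point is a local minimum.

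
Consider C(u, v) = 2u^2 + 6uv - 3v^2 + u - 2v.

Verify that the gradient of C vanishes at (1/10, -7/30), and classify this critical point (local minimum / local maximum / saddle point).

∇C = (4u + 6v + 1, 6u - 6v - 2); substituting (1/10, -7/30) gives ∇C = (0, 0), so (1/10, -7/30) is indeed a critical point.
The Hessian of C is constant: H = [[4, 6], [6, -6]].
det(H) = 4·(-6) − 6² = -60.
Since det(H) < 0, H is indefinite and the critical point is a saddle point.

saddle point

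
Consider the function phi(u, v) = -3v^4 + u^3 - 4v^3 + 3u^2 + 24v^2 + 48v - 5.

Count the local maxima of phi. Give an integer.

2

phi separates as a function of u plus a function of v, so ∇phi=0 decouples.
∂phi/∂u = 3u(u + 2) = 0 at u ∈ {-2, 0}; ∂phi/∂v = -12(v - 2)(v + 1)(v + 2) = 0 at v ∈ {-2, -1, 2}.
The Hessian is diagonal: diag(phi_uu, phi_vv). Second derivatives: phi_uu(-2)=-6, phi_uu(0)=6; phi_vv(-2)=-48, phi_vv(-1)=36, phi_vv(2)=-144.
Local maxima occur where both diagonal entries negative: (-2, -2), (-2, 2). Count: 2.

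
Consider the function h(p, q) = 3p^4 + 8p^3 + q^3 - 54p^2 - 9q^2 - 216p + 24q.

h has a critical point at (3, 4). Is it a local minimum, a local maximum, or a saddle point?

The mixed partial ∂²h/∂p∂q is 0, so the Hessian at any point is diag(h_pp, h_qq) = diag(12(3p^2 + 4p - 9), 6(q - 3)).
At (3, 4): H = diag(360, 6).
Both eigenvalues are positive, so H is positive definite: a local minimum.

local minimum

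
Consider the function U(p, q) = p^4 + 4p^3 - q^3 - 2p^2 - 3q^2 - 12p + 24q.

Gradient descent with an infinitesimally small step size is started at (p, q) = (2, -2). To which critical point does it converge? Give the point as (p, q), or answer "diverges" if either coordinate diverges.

U is separable, so gradient descent decouples: p follows -∂U/∂p, q follows -∂U/∂q.
∂U/∂p = 4(p - 1)(p + 1)(p + 3); at p=2 this is 60, so p decreases.
∂U/∂q = -3(q - 2)(q + 4); at q=-2 this is 24, so q decreases.
p converges to its nearest critical value 1 (a local min of the p-part); q converges to -4. The iterate converges to (1, -4).

(1, -4)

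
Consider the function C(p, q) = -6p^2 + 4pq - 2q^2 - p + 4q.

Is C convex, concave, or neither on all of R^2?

concave

C is quadratic, so its Hessian is the constant matrix H = [[-12, 4], [4, -4]].
det(H) = 32, tr(H) = -16.
det(H) > 0 and tr(H) < 0, so H is negative definite everywhere: concave.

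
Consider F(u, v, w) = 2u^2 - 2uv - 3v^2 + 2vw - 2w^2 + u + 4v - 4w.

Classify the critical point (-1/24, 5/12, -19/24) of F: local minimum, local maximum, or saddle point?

The Hessian is constant: H = [[4, -2, 0], [-2, -6, 2], [0, 2, -4]].
Leading principal minors: Δ₁ = 4, Δ₂ = -28, Δ₃ = 96.
The minors fit neither the all-positive nor the alternating-sign pattern, so H is indefinite: a saddle point.

saddle point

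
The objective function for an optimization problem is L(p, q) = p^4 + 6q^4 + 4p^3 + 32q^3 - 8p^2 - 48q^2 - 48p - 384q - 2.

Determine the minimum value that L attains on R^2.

-690

L(p,q) separates as A(p) + B(q) − 2, so its minimum is min A + min B − 2.
A'(p) = 4(p - 2)(p + 2)(p + 3) vanishes at p ∈ {-3, -2, 2}; B'(q) = 24(q - 2)(q + 2)(q + 4) vanishes at q ∈ {-4, -2, 2}.
Local minima of A (where A''>0): A(-3)=45, A(2)=-80. Local minima of B: B(-4)=256, B(2)=-608.
So the global minimum of L is A(2) + B(2) − 2 = -80 − 608 − 2 = -690, attained at (2, 2).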